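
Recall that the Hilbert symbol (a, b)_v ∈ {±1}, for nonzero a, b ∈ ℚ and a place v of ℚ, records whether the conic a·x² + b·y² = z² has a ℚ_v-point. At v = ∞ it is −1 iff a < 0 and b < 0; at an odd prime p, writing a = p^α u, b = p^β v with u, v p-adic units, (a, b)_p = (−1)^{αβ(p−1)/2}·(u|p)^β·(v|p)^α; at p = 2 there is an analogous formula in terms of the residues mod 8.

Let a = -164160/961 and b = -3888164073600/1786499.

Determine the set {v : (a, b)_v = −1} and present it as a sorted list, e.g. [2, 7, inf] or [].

[2, inf]

Mod squares: a ≡ -285, b ≡ -1254. Check v ∈ {∞, 2, 3, 5, 11, 13, 19, 31}.
v=5: a=5^1·(≡3), b=5^2·(≡4) mod 5; (3|5)=-1, (4|5)=+1; (−1)^{1·2·2}·(-1)^2·(+1)^1 = +1.
v=13: a=13^0·(≡9), b=13^-2·(≡6) mod 13; (9|13)=+1, (6|13)=-1; (−1)^{0·-2·6}·(+1)^-2·(-1)^0 = +1.
v=31: a=31^-2·(≡16), b=31^-2·(≡15) mod 31; (16|31)=+1, (15|31)=-1; (−1)^{-2·-2·15}·(+1)^-2·(-1)^-2 = +1.
v=∞: -285 < 0 and -1254 < 0  ⇒  (a,b)_∞ = -1.
v=11: a=11^0·(≡1), b=11^-1·(≡8) mod 11; (1|11)=+1, (8|11)=-1; (−1)^{0·-1·5}·(+1)^-1·(-1)^0 = +1.
v=3: a=3^3·(≡1), b=3^11·(≡2) mod 3; (1|3)=+1, (2|3)=-1; (−1)^{3·11·1}·(+1)^11·(-1)^3 = +1.
v=2: v_2(a)=6, v_2(b)=7; units ≡ 3, 5 (mod 8); ε·ε+αω+βω = 1·0+6·1+7·1 ≡ 1  ⇒  (a,b)_2 = -1.
v=19: a=19^1·(≡16), b=19^3·(≡3) mod 19; (16|19)=+1, (3|19)=-1; (−1)^{1·3·9}·(+1)^3·(-1)^1 = +1.
(-285, -1254 / ℚ) ramifies at {2, ∞}: a division algebra.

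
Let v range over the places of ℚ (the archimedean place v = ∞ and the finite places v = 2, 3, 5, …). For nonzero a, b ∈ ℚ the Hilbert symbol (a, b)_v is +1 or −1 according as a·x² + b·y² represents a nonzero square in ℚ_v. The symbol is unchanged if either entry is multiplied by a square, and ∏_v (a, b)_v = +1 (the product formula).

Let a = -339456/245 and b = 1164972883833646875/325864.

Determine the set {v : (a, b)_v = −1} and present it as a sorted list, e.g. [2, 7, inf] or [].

Mod squares: a ≡ -6630, b ≡ 510510. Check v ∈ {∞, 2, 3, 5, 7, 11, 13, 17, 23, 29}.
v=3: a=3^1·(≡1), b=3^5·(≡1) mod 3; (1|3)=+1, (1|3)=+1; (−1)^{1·5·1}·(+1)^5·(+1)^1 = -1.
v=23: a=23^0·(≡20), b=23^-2·(≡2) mod 23; (20|23)=-1, (2|23)=+1; (−1)^{0·-2·11}·(-1)^-2·(+1)^0 = +1.
v=17: a=17^1·(≡1), b=17^3·(≡9) mod 17; (1|17)=+1, (9|17)=+1; (−1)^{1·3·8}·(+1)^3·(+1)^1 = +1.
v=5: a=5^-1·(≡1), b=5^5·(≡3) mod 5; (1|5)=+1, (3|5)=-1; (−1)^{-1·5·2}·(+1)^5·(-1)^-1 = -1.
v=7: a=7^-2·(≡6), b=7^-1·(≡4) mod 7; (6|7)=-1, (4|7)=+1; (−1)^{-2·-1·3}·(-1)^-1·(+1)^-2 = -1.
v=11: a=11^0·(≡5), b=11^-1·(≡9) mod 11; (5|11)=+1, (9|11)=+1; (−1)^{0·-1·5}·(+1)^-1·(+1)^0 = +1.
v=∞: -6630 < 0 and 510510 > 0  ⇒  (a,b)_∞ = +1.
v=2: v_2(a)=9, v_2(b)=-3; units ≡ 5, 7 (mod 8); ε·ε+αω+βω = 0·1+9·0+-3·1 ≡ 1  ⇒  (a,b)_2 = -1.
v=29: a=29^0·(≡17), b=29^2·(≡7) mod 29; (17|29)=-1, (7|29)=+1; (−1)^{0·2·14}·(-1)^2·(+1)^0 = +1.
v=13: a=13^1·(≡4), b=13^5·(≡4) mod 13; (4|13)=+1, (4|13)=+1; (−1)^{1·5·6}·(+1)^5·(+1)^1 = +1.
(-6630, 510510 / ℚ) ramifies at {2, 3, 5, 7}: a division algebra.

[2, 3, 5, 7]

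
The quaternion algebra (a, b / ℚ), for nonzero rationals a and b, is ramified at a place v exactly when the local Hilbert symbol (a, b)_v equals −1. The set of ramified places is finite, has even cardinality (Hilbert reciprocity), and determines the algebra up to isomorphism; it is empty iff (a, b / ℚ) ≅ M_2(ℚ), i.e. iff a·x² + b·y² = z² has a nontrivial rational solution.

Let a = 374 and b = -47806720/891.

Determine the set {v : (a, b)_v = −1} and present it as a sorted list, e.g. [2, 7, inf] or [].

(a, b) ≡ (374, -12155) mod (ℚ^×)²; places V = {2, 3, 5, 11, 13, 17, ∞}.
(a,b)_17: α=1, u≡5; β=1, v≡2 (mod 17); (5|17)=-1, (2|17)=+1; sign (−1)^0·-1^1·+1^1 = -1.
(a,b)_∞: sgn(374)=+, sgn(-12155)=−, so +1.
(a,b)_5: α=0, u≡4; β=1, v≡1 (mod 5); (4|5)=+1, (1|5)=+1; sign (−1)^0·+1^1·+1^0 = +1.
(a,b)_13: α=0, u≡10; β=3, v≡4 (mod 13); (10|13)=+1, (4|13)=+1; sign (−1)^0·+1^3·+1^0 = +1.
(a,b)_11: α=1, u≡1; β=-1, v≡7 (mod 11); (1|11)=+1, (7|11)=-1; sign (−1)^1·+1^-1·-1^1 = +1.
(a,b)_3: α=0, u≡2; β=-4, v≡1 (mod 3); (2|3)=-1, (1|3)=+1; sign (−1)^0·-1^-4·+1^0 = +1.
(a,b)_2: α=1, β=8; u≡3, v≡5 (mod 8); ε(u)ε(v)=1·0, αω(v)=1·1, βω(u)=8·1; sum ≡ 1  ⇒  -1.
Ram(374, -12155) = {2, 17}; no ℚ_2-point on the conic.

[2, 17]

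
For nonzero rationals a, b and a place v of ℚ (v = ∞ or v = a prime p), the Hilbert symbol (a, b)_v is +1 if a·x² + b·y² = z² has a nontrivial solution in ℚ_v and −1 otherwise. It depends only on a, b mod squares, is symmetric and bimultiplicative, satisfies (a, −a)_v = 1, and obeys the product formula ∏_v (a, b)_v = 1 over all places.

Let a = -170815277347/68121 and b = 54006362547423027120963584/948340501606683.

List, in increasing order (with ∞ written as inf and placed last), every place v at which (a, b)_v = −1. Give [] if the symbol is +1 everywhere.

[2, 3, 7, 11, 13, 23]

(a, b) ≡ (-5083, 102102) mod (ℚ^×)²; places V = {2, 3, 7, 11, 13, 17, 23, 29, 31, ∞}.
(a,b)_29: α=-2, u≡12; β=-6, v≡1 (mod 29); (12|29)=-1, (1|29)=+1; sign (−1)^0·-1^-6·+1^-2 = +1.
(a,b)_31: α=2, u≡20; β=0, v≡9 (mod 31); (20|31)=+1, (9|31)=+1; sign (−1)^0·+1^0·+1^2 = +1.
(a,b)_3: α=-4, u≡2; β=-13, v≡2 (mod 3); (2|3)=-1, (2|3)=-1; sign (−1)^0·-1^-13·-1^-4 = -1.
(a,b)_2: α=0, β=17; u≡5, v≡3 (mod 8); ε(u)ε(v)=0·1, αω(v)=0·1, βω(u)=17·1; sum ≡ 1  ⇒  -1.
(a,b)_∞: sgn(-5083)=−, sgn(102102)=+, so +1.
(a,b)_13: α=1, u≡12; β=3, v≡7 (mod 13); (12|13)=+1, (7|13)=-1; sign (−1)^0·+1^3·-1^1 = -1.
(a,b)_11: α=2, u≡6; β=7, v≡3 (mod 11); (6|11)=-1, (3|11)=+1; sign (−1)^0·-1^7·+1^2 = -1.
(a,b)_23: α=1, u≡12; β=4, v≡15 (mod 23); (12|23)=+1, (15|23)=-1; sign (−1)^0·+1^4·-1^1 = -1.
(a,b)_7: α=0, u≡5; β=1, v≡6 (mod 7); (5|7)=-1, (6|7)=-1; sign (−1)^0·-1^1·-1^0 = -1.
(a,b)_17: α=3, u≡12; β=3, v≡11 (mod 17); (12|17)=-1, (11|17)=-1; sign (−1)^0·-1^3·-1^3 = +1.
Ram(-5083, 102102) = {2, 3, 7, 11, 13, 23}; no ℚ_2-point on the conic.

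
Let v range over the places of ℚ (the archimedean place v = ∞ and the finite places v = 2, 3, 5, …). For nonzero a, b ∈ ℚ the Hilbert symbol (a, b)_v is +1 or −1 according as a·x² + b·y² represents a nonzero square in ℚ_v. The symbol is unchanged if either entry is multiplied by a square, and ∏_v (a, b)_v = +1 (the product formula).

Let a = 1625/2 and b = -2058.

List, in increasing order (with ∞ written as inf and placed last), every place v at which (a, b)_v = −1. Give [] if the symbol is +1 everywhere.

(a, b) ≡ (130, -42) mod (ℚ^×)²; places V = {2, 3, 5, 7, 13, ∞}.
(a,b)_5: α=3, u≡4; β=0, v≡2 (mod 5); (4|5)=+1, (2|5)=-1; sign (−1)^0·+1^0·-1^3 = -1.
(a,b)_2: α=-1, β=1; u≡1, v≡3 (mod 8); ε(u)ε(v)=0·1, αω(v)=-1·1, βω(u)=1·0; sum ≡ 1  ⇒  -1.
(a,b)_13: α=1, u≡4; β=0, v≡9 (mod 13); (4|13)=+1, (9|13)=+1; sign (−1)^0·+1^0·+1^1 = +1.
(a,b)_7: α=0, u≡4; β=3, v≡1 (mod 7); (4|7)=+1, (1|7)=+1; sign (−1)^0·+1^3·+1^0 = +1.
(a,b)_∞: sgn(130)=+, sgn(-42)=−, so +1.
(a,b)_3: α=0, u≡1; β=1, v≡1 (mod 3); (1|3)=+1, (1|3)=+1; sign (−1)^0·+1^1·+1^0 = +1.
Ram(130, -42) = {2, 5}; no ℚ_2-point on the conic.

[2, 5]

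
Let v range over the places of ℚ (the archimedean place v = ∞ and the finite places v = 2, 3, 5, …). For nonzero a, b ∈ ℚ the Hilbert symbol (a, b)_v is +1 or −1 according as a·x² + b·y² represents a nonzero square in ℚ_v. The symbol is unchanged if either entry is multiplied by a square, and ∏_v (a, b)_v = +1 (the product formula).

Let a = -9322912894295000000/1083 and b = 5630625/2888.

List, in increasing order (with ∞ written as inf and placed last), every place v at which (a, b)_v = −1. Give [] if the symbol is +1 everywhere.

Mod squares: a ≡ -1365, b ≡ 2002. Check v ∈ {∞, 2, 3, 5, 7, 11, 13, 19}.
v=11: a=11^4·(≡2), b=11^1·(≡2) mod 11; (2|11)=-1, (2|11)=-1; (−1)^{4·1·5}·(-1)^1·(-1)^4 = -1.
v=13: a=13^5·(≡4), b=13^1·(≡2) mod 13; (4|13)=+1, (2|13)=-1; (−1)^{5·1·6}·(+1)^1·(-1)^5 = -1.
v=∞: -1365 < 0 and 2002 > 0  ⇒  (a,b)_∞ = +1.
v=2: v_2(a)=6, v_2(b)=-3; units ≡ 3, 1 (mod 8); ε·ε+αω+βω = 1·0+6·0+-3·1 ≡ 1  ⇒  (a,b)_2 = -1.
v=19: a=19^-2·(≡14), b=19^-2·(≡4) mod 19; (14|19)=-1, (4|19)=+1; (−1)^{-2·-2·9}·(-1)^-2·(+1)^-2 = +1.
v=7: a=7^3·(≡4), b=7^1·(≡3) mod 7; (4|7)=+1, (3|7)=-1; (−1)^{3·1·3}·(+1)^1·(-1)^3 = +1.
v=3: a=3^-1·(≡1), b=3^2·(≡1) mod 3; (1|3)=+1, (1|3)=+1; (−1)^{-1·2·1}·(+1)^2·(+1)^-1 = +1.
v=5: a=5^7·(≡3), b=5^4·(≡3) mod 5; (3|5)=-1, (3|5)=-1; (−1)^{7·4·2}·(-1)^4·(-1)^7 = -1.
|Ram(-1365, 2002)| = 4, even; anisotropic at {2, 5, 11, 13}.

[2, 5, 11, 13]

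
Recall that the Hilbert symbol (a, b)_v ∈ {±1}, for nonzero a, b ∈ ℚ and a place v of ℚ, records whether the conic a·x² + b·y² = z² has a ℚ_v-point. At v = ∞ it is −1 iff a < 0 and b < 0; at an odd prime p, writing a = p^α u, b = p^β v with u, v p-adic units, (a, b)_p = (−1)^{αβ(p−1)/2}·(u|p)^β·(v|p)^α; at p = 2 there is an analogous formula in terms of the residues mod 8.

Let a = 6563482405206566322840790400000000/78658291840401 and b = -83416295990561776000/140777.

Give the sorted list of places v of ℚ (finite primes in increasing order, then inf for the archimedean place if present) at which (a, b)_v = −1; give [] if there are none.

[]

Mod squares: a ≡ 1334, b ≡ -54230. Check v ∈ {∞, 2, 3, 5, 7, 11, 13, 17, 19, 23, 29, 43}.
v=2: v_2(a)=13, v_2(b)=7; units ≡ 3, 5 (mod 8); ε·ε+αω+βω = 1·0+13·1+7·1 ≡ 0  ⇒  (a,b)_2 = +1.
v=19: a=19^2·(≡4), b=19^2·(≡3) mod 19; (4|19)=+1, (3|19)=-1; (−1)^{2·2·9}·(+1)^2·(-1)^2 = +1.
v=43: a=43^2·(≡17), b=43^0·(≡23) mod 43; (17|43)=+1, (23|43)=+1; (−1)^{2·0·21}·(+1)^0·(+1)^2 = +1.
v=11: a=11^4·(≡5), b=11^3·(≡1) mod 11; (5|11)=+1, (1|11)=+1; (−1)^{4·3·5}·(+1)^3·(+1)^4 = +1.
v=3: a=3^-4·(≡2), b=3^0·(≡1) mod 3; (2|3)=-1, (1|3)=+1; (−1)^{-4·0·1}·(-1)^0·(+1)^-4 = +1.
v=29: a=29^7·(≡26), b=29^5·(≡15) mod 29; (26|29)=-1, (15|29)=-1; (−1)^{7·5·14}·(-1)^5·(-1)^7 = +1.
v=5: a=5^8·(≡4), b=5^3·(≡1) mod 5; (4|5)=+1, (1|5)=+1; (−1)^{8·3·2}·(+1)^3·(+1)^8 = +1.
v=13: a=13^-4·(≡8), b=13^-2·(≡8) mod 13; (8|13)=-1, (8|13)=-1; (−1)^{-4·-2·6}·(-1)^-2·(-1)^-4 = +1.
v=23: a=23^3·(≡9), b=23^2·(≡13) mod 23; (9|23)=+1, (13|23)=+1; (−1)^{3·2·11}·(+1)^2·(+1)^3 = +1.
v=17: a=17^-2·(≡4), b=17^-1·(≡7) mod 17; (4|17)=+1, (7|17)=-1; (−1)^{-2·-1·8}·(+1)^-1·(-1)^-2 = +1.
v=7: a=7^-6·(≡2), b=7^-2·(≡6) mod 7; (2|7)=+1, (6|7)=-1; (−1)^{-6·-2·3}·(+1)^-2·(-1)^-6 = +1.
v=∞: 1334 > 0 and -54230 < 0  ⇒  (a,b)_∞ = +1.
Ram(a, b) = ∅: the form 1334·x² + -54230·y² − z² is isotropic over every ℚ_v, so by Hasse–Minkowski it is isotropic over ℚ.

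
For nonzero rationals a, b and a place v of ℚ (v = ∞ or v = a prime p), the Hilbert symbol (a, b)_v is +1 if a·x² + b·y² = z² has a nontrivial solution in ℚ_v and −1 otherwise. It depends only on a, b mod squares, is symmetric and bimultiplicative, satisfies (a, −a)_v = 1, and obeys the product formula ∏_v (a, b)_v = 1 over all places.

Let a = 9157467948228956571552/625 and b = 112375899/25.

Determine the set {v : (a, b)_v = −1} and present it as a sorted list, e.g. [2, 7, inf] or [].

[2, 17]

(a, b) ≡ (45322, 12486211) mod (ℚ^×)²; places V = {2, 3, 5, 17, 19, 29, 31, 43, ∞}.
(a,b)_5: α=-4, u≡2; β=-2, v≡4 (mod 5); (2|5)=-1, (4|5)=+1; sign (−1)^0·-1^-2·+1^-4 = +1.
(a,b)_3: α=4, u≡1; β=2, v≡1 (mod 3); (1|3)=+1, (1|3)=+1; sign (−1)^0·+1^2·+1^4 = +1.
(a,b)_43: α=3, u≡8; β=1, v≡1 (mod 43); (8|43)=-1, (1|43)=+1; sign (−1)^1·-1^1·+1^3 = +1.
(a,b)_17: α=3, u≡12; β=1, v≡2 (mod 17); (12|17)=-1, (2|17)=+1; sign (−1)^0·-1^1·+1^3 = -1.
(a,b)_19: α=2, u≡7; β=1, v≡5 (mod 19); (7|19)=+1, (5|19)=+1; sign (−1)^0·+1^1·+1^2 = +1.
(a,b)_31: α=3, u≡7; β=1, v≡3 (mod 31); (7|31)=+1, (3|31)=-1; sign (−1)^1·+1^1·-1^3 = +1.
(a,b)_2: α=5, β=0; u≡5, v≡3 (mod 8); ε(u)ε(v)=0·1, αω(v)=5·1, βω(u)=0·1; sum ≡ 1  ⇒  -1.
(a,b)_29: α=2, u≡16; β=1, v≡9 (mod 29); (16|29)=+1, (9|29)=+1; sign (−1)^0·+1^1·+1^2 = +1.
(a,b)_∞: sgn(45322)=+, sgn(12486211)=+, so +1.
Ram(45322, 12486211) = {2, 17}; no ℚ_2-point on the conic.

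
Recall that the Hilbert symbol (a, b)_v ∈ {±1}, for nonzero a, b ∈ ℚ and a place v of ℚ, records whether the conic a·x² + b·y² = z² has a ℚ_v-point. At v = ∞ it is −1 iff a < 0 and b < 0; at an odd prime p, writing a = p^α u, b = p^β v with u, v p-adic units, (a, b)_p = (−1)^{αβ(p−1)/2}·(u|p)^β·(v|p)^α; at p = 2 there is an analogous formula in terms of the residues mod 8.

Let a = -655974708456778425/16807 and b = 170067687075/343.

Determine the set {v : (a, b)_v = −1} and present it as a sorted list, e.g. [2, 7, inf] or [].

[3, 7, 11, 13]

Mod squares: a ≡ -111111, b ≡ 21. Check v ∈ {∞, 2, 3, 5, 7, 11, 13, 37}.
v=∞: -111111 < 0 and 21 > 0  ⇒  (a,b)_∞ = +1.
v=13: a=13^3·(≡11), b=13^2·(≡5) mod 13; (11|13)=-1, (5|13)=-1; (−1)^{3·2·6}·(-1)^2·(-1)^3 = -1.
v=11: a=11^3·(≡10), b=11^2·(≡8) mod 11; (10|11)=-1, (8|11)=-1; (−1)^{3·2·5}·(-1)^2·(-1)^3 = -1.
v=7: a=7^-5·(≡6), b=7^-3·(≡6) mod 7; (6|7)=-1, (6|7)=-1; (−1)^{-5·-3·3}·(-1)^-3·(-1)^-5 = -1.
v=5: a=5^2·(≡4), b=5^2·(≡1) mod 5; (4|5)=+1, (1|5)=+1; (−1)^{2·2·2}·(+1)^2·(+1)^2 = +1.
v=37: a=37^3·(≡20), b=37^2·(≡36) mod 37; (20|37)=-1, (36|37)=+1; (−1)^{3·2·18}·(-1)^2·(+1)^3 = +1.
v=3: a=3^11·(≡1), b=3^5·(≡1) mod 3; (1|3)=+1, (1|3)=+1; (−1)^{11·5·1}·(+1)^5·(+1)^11 = -1.
v=2: v_2(a)=0, v_2(b)=0; units ≡ 1, 5 (mod 8); ε·ε+αω+βω = 0·0+0·1+0·0 ≡ 0  ⇒  (a,b)_2 = +1.
(-111111, 21 / ℚ) ramifies at {3, 7, 11, 13}: a division algebra.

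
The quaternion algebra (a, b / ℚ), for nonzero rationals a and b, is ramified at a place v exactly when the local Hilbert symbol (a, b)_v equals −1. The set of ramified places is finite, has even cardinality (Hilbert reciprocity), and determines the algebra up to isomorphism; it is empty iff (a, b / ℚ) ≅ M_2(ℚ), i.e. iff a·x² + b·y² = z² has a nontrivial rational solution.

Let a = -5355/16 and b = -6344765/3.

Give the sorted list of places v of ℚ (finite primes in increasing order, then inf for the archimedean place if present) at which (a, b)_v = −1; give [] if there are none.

Mod squares: a ≡ -595, b ≡ -388455. Check v ∈ {∞, 2, 3, 5, 7, 17, 19, 29, 47}.
v=2: v_2(a)=-4, v_2(b)=0; units ≡ 5, 1 (mod 8); ε·ε+αω+βω = 0·0+-4·0+0·1 ≡ 0  ⇒  (a,b)_2 = +1.
v=17: a=17^1·(≡9), b=17^0·(≡3) mod 17; (9|17)=+1, (3|17)=-1; (−1)^{1·0·8}·(+1)^0·(-1)^1 = -1.
v=29: a=29^0·(≡26), b=29^1·(≡26) mod 29; (26|29)=-1, (26|29)=-1; (−1)^{0·1·14}·(-1)^1·(-1)^0 = -1.
v=47: a=47^0·(≡9), b=47^1·(≡12) mod 47; (9|47)=+1, (12|47)=+1; (−1)^{0·1·23}·(+1)^1·(+1)^0 = +1.
v=19: a=19^0·(≡18), b=19^1·(≡3) mod 19; (18|19)=-1, (3|19)=-1; (−1)^{0·1·9}·(-1)^1·(-1)^0 = -1.
v=∞: -595 < 0 and -388455 < 0  ⇒  (a,b)_∞ = -1.
v=3: a=3^2·(≡2), b=3^-1·(≡1) mod 3; (2|3)=-1, (1|3)=+1; (−1)^{2·-1·1}·(-1)^-1·(+1)^2 = -1.
v=7: a=7^1·(≡6), b=7^2·(≡5) mod 7; (6|7)=-1, (5|7)=-1; (−1)^{1·2·3}·(-1)^2·(-1)^1 = -1.
v=5: a=5^1·(≡4), b=5^1·(≡4) mod 5; (4|5)=+1, (4|5)=+1; (−1)^{1·1·2}·(+1)^1·(+1)^1 = +1.
|Ram(-595, -388455)| = 6, even; anisotropic at {3, 7, 17, 19, 29, ∞}.

[3, 7, 17, 19, 29, inf]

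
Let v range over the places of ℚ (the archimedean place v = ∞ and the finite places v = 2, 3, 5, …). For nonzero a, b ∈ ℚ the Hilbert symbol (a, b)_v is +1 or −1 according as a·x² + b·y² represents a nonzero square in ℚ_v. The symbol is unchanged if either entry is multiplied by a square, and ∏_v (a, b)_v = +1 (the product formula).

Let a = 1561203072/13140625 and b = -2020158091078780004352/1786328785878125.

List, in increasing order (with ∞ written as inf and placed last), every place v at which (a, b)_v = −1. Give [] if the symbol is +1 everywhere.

[5, 11]

(a, b) ≡ (22, -210) mod (ℚ^×)²; places V = {2, 3, 5, 7, 11, 13, 29, 31, ∞}.
(a,b)_2: α=7, β=11; u≡3, v≡7 (mod 8); ε(u)ε(v)=1·1, αω(v)=7·0, βω(u)=11·1; sum ≡ 0  ⇒  +1.
(a,b)_29: α=-2, u≡16; β=-6, v≡7 (mod 29); (16|29)=+1, (7|29)=+1; sign (−1)^0·+1^-6·+1^-2 = +1.
(a,b)_5: α=-6, u≡2; β=-5, v≡3 (mod 5); (2|5)=-1, (3|5)=-1; sign (−1)^0·-1^-5·-1^-6 = -1.
(a,b)_3: α=8, u≡1; β=19, v≡2 (mod 3); (1|3)=+1, (2|3)=-1; sign (−1)^0·+1^19·-1^8 = +1.
(a,b)_31: α=0, u≡11; β=-2, v≡8 (mod 31); (11|31)=-1, (8|31)=+1; sign (−1)^0·-1^-2·+1^0 = +1.
(a,b)_11: α=1, u≡10; β=4, v≡7 (mod 11); (10|11)=-1, (7|11)=-1; sign (−1)^0·-1^4·-1^1 = -1.
(a,b)_∞: sgn(22)=+, sgn(-210)=−, so +1.
(a,b)_13: α=2, u≡9; β=2, v≡11 (mod 13); (9|13)=+1, (11|13)=-1; sign (−1)^0·+1^2·-1^2 = +1.
(a,b)_7: α=0, u≡2; β=3, v≡6 (mod 7); (2|7)=+1, (6|7)=-1; sign (−1)^0·+1^3·-1^0 = +1.
Ram(22, -210) = {5, 11}; no ℚ_5-point on the conic.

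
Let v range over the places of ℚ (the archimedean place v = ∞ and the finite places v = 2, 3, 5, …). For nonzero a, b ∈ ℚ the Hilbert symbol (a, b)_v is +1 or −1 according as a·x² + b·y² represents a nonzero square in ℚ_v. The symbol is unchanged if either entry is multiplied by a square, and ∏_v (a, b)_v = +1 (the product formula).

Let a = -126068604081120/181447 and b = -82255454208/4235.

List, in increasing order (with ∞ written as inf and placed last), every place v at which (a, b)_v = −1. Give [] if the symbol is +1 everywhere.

(a, b) ≡ (-210, -147630) mod (ℚ^×)²; places V = {2, 3, 5, 7, 11, 19, 23, 37, ∞}.
(a,b)_7: α=-3, u≡5; β=-1, v≡1 (mod 7); (5|7)=-1, (1|7)=+1; sign (−1)^1·-1^-1·+1^-3 = +1.
(a,b)_37: α=2, u≡16; β=1, v≡5 (mod 37); (16|37)=+1, (5|37)=-1; sign (−1)^0·+1^1·-1^2 = +1.
(a,b)_2: α=5, β=13; u≡7, v≡1 (mod 8); ε(u)ε(v)=1·0, αω(v)=5·0, βω(u)=13·0; sum ≡ 0  ⇒  +1.
(a,b)_11: α=0, u≡7; β=-2, v≡9 (mod 11); (7|11)=-1, (9|11)=+1; sign (−1)^0·-1^-2·+1^0 = +1.
(a,b)_19: α=2, u≡12; β=1, v≡17 (mod 19); (12|19)=-1, (17|19)=+1; sign (−1)^0·-1^1·+1^2 = -1.
(a,b)_∞: sgn(-210)=−, sgn(-147630)=−, so -1.
(a,b)_23: α=-2, u≡10; β=2, v≡15 (mod 23); (10|23)=-1, (15|23)=-1; sign (−1)^0·-1^2·-1^-2 = +1.
(a,b)_3: α=13, u≡2; β=3, v≡2 (mod 3); (2|3)=-1, (2|3)=-1; sign (−1)^1·-1^3·-1^13 = -1.
(a,b)_5: α=1, u≡3; β=-1, v≡1 (mod 5); (3|5)=-1, (1|5)=+1; sign (−1)^0·-1^-1·+1^1 = -1.
|Ram(-210, -147630)| = 4, even; anisotropic at {3, 5, 19, ∞}.

[3, 5, 19, inf]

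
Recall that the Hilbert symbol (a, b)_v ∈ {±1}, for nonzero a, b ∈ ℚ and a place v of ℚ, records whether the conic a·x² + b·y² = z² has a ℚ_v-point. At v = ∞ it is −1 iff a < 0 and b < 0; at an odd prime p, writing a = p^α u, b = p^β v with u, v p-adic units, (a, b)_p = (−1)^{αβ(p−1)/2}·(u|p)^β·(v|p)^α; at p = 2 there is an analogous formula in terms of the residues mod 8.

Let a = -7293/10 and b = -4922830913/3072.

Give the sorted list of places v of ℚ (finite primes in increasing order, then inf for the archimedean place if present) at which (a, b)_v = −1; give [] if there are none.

[2, inf]

(a, b) ≡ (-72930, -51) mod (ℚ^×)²; places V = {2, 3, 5, 7, 11, 13, 17, ∞}.
(a,b)_17: α=1, u≡3; β=3, v≡11 (mod 17); (3|17)=-1, (11|17)=-1; sign (−1)^0·-1^3·-1^1 = +1.
(a,b)_11: α=1, u≡3; β=2, v≡1 (mod 11); (3|11)=+1, (1|11)=+1; sign (−1)^0·+1^2·+1^1 = +1.
(a,b)_∞: sgn(-72930)=−, sgn(-51)=−, so -1.
(a,b)_5: α=-1, u≡1; β=0, v≡1 (mod 5); (1|5)=+1, (1|5)=+1; sign (−1)^0·+1^0·+1^-1 = +1.
(a,b)_13: α=1, u≡5; β=2, v≡10 (mod 13); (5|13)=-1, (10|13)=+1; sign (−1)^0·-1^2·+1^1 = +1.
(a,b)_3: α=1, u≡2; β=-1, v≡1 (mod 3); (2|3)=-1, (1|3)=+1; sign (−1)^1·-1^-1·+1^1 = +1.
(a,b)_7: α=0, u≡5; β=2, v≡5 (mod 7); (5|7)=-1, (5|7)=-1; sign (−1)^0·-1^2·-1^0 = +1.
(a,b)_2: α=-1, β=-10; u≡7, v≡5 (mod 8); ε(u)ε(v)=1·0, αω(v)=-1·1, βω(u)=-10·0; sum ≡ 1  ⇒  -1.
|Ram(-72930, -51)| = 2, even; anisotropic at {2, ∞}.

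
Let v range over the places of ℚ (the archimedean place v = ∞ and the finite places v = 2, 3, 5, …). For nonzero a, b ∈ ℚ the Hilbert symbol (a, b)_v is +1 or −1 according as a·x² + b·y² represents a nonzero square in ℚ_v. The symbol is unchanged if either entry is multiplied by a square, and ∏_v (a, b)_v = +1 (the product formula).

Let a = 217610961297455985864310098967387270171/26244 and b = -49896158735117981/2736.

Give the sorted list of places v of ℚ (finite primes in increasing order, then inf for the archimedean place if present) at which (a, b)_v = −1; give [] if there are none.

Mod squares: a ≡ 619411, b ≡ -6940881431. Check v ∈ {∞, 2, 3, 11, 13, 17, 19, 29, 31, 41, 53}.
v=29: a=29^7·(≡17), b=29^3·(≡12) mod 29; (17|29)=-1, (12|29)=-1; (−1)^{7·3·14}·(-1)^3·(-1)^7 = +1.
v=53: a=53^3·(≡20), b=53^1·(≡19) mod 53; (20|53)=-1, (19|53)=-1; (−1)^{3·1·26}·(-1)^1·(-1)^3 = +1.
v=17: a=17^2·(≡4), b=17^1·(≡8) mod 17; (4|17)=+1, (8|17)=+1; (−1)^{2·1·8}·(+1)^1·(+1)^2 = +1.
v=41: a=41^2·(≡14), b=41^1·(≡12) mod 41; (14|41)=-1, (12|41)=-1; (−1)^{2·1·20}·(-1)^1·(-1)^2 = -1.
v=∞: 619411 > 0 and -6940881431 < 0  ⇒  (a,b)_∞ = +1.
v=13: a=13^5·(≡2), b=13^2·(≡4) mod 13; (2|13)=-1, (4|13)=+1; (−1)^{5·2·6}·(-1)^2·(+1)^5 = +1.
v=2: v_2(a)=-2, v_2(b)=-4; units ≡ 3, 1 (mod 8); ε·ε+αω+βω = 1·0+-2·0+-4·1 ≡ 0  ⇒  (a,b)_2 = +1.
v=3: a=3^-8·(≡1), b=3^-2·(≡1) mod 3; (1|3)=+1, (1|3)=+1; (−1)^{-8·-2·1}·(+1)^-2·(+1)^-8 = +1.
v=31: a=31^3·(≡17), b=31^3·(≡11) mod 31; (17|31)=-1, (11|31)=-1; (−1)^{3·3·15}·(-1)^3·(-1)^3 = -1.
v=19: a=19^4·(≡7), b=19^-1·(≡13) mod 19; (7|19)=+1, (13|19)=-1; (−1)^{4·-1·9}·(+1)^-1·(-1)^4 = +1.
v=11: a=11^2·(≡1), b=11^1·(≡2) mod 11; (1|11)=+1, (2|11)=-1; (−1)^{2·1·5}·(+1)^1·(-1)^2 = +1.
(619411, -6940881431 / ℚ) ramifies at {31, 41}: a division algebra.

[31, 41]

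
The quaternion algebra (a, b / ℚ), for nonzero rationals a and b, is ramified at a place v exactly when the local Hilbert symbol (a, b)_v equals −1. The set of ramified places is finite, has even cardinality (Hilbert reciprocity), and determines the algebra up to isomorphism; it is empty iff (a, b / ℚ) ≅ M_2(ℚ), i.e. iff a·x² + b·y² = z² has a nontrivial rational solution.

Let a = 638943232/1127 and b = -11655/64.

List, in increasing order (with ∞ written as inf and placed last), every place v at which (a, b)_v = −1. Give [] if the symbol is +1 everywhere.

Mod squares: a ≡ 896954, b ≡ -1295. Check v ∈ {∞, 2, 3, 5, 7, 17, 23, 31, 37}.
v=∞: 896954 > 0 and -1295 < 0  ⇒  (a,b)_∞ = +1.
v=17: a=17^1·(≡11), b=17^0·(≡11) mod 17; (11|17)=-1, (11|17)=-1; (−1)^{1·0·8}·(-1)^0·(-1)^1 = -1.
v=5: a=5^0·(≡1), b=5^1·(≡1) mod 5; (1|5)=+1, (1|5)=+1; (−1)^{0·1·2}·(+1)^1·(+1)^0 = +1.
v=3: a=3^0·(≡2), b=3^2·(≡1) mod 3; (2|3)=-1, (1|3)=+1; (−1)^{0·2·1}·(-1)^2·(+1)^0 = +1.
v=37: a=37^1·(≡10), b=37^1·(≡13) mod 37; (10|37)=+1, (13|37)=-1; (−1)^{1·1·18}·(+1)^1·(-1)^1 = -1.
v=23: a=23^-1·(≡4), b=23^0·(≡8) mod 23; (4|23)=+1, (8|23)=+1; (−1)^{-1·0·11}·(+1)^0·(+1)^-1 = +1.
v=2: v_2(a)=15, v_2(b)=-6; units ≡ 5, 1 (mod 8); ε·ε+αω+βω = 0·0+15·0+-6·1 ≡ 0  ⇒  (a,b)_2 = +1.
v=31: a=31^1·(≡29), b=31^0·(≡16) mod 31; (29|31)=-1, (16|31)=+1; (−1)^{1·0·15}·(-1)^0·(+1)^1 = +1.
v=7: a=7^-2·(≡2), b=7^1·(≡1) mod 7; (2|7)=+1, (1|7)=+1; (−1)^{-2·1·3}·(+1)^1·(+1)^-2 = +1.
Ram(896954, -1295) = {17, 37}; no ℚ_17-point on the conic.

[17, 37]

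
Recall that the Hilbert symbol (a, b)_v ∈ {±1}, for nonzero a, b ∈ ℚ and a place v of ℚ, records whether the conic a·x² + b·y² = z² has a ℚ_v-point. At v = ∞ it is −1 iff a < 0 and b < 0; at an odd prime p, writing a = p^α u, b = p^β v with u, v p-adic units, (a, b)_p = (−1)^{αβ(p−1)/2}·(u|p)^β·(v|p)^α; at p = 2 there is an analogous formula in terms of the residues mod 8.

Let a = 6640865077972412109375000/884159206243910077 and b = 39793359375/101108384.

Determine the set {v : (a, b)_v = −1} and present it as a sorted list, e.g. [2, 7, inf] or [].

(a, b) ≡ (78, 6006) mod (ℚ^×)²; places V = {2, 3, 5, 7, 11, 13, 17, 19, 29, 37, ∞}.
(a,b)_5: α=22, u≡3; β=8, v≡4 (mod 5); (3|5)=-1, (4|5)=+1; sign (−1)^0·-1^8·+1^22 = +1.
(a,b)_11: α=0, u≡1; β=1, v≡6 (mod 11); (1|11)=+1, (6|11)=-1; sign (−1)^0·+1^1·-1^0 = +1.
(a,b)_17: α=-4, u≡6; β=-2, v≡6 (mod 17); (6|17)=-1, (6|17)=-1; sign (−1)^0·-1^-2·-1^-4 = +1.
(a,b)_19: α=2, u≡3; β=0, v≡14 (mod 19); (3|19)=-1, (14|19)=-1; sign (−1)^0·-1^0·-1^2 = +1.
(a,b)_2: α=3, β=-5; u≡7, v≡3 (mod 8); ε(u)ε(v)=1·1, αω(v)=3·1, βω(u)=-5·0; sum ≡ 0  ⇒  +1.
(a,b)_29: α=-6, u≡13; β=-2, v≡26 (mod 29); (13|29)=+1, (26|29)=-1; sign (−1)^0·+1^-2·-1^-6 = +1.
(a,b)_3: α=9, u≡2; β=3, v≡1 (mod 3); (2|3)=-1, (1|3)=+1; sign (−1)^1·-1^3·+1^9 = +1.
(a,b)_7: α=2, u≡4; β=3, v≡2 (mod 7); (4|7)=+1, (2|7)=+1; sign (−1)^0·+1^3·+1^2 = +1.
(a,b)_∞: sgn(78)=+, sgn(6006)=+, so +1.
(a,b)_13: α=-1, u≡11; β=-1, v≡7 (mod 13); (11|13)=-1, (7|13)=-1; sign (−1)^0·-1^-1·-1^-1 = +1.
(a,b)_37: α=-2, u≡12; β=0, v≡12 (mod 37); (12|37)=+1, (12|37)=+1; sign (−1)^0·+1^0·+1^-2 = +1.
Ram(a, b) = ∅: the form 78·x² + 6006·y² − z² is isotropic over every ℚ_v, so by Hasse–Minkowski it is isotropic over ℚ.

[]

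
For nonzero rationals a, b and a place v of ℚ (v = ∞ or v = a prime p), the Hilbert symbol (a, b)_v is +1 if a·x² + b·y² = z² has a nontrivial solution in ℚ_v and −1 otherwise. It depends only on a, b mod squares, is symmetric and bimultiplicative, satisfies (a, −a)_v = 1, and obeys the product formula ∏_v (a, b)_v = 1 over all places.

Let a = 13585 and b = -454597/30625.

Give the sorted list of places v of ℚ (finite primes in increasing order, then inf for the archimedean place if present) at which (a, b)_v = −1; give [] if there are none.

[5, 13]

Mod squares: a ≡ 13585, b ≡ -13. Check v ∈ {∞, 2, 5, 7, 11, 13, 17, 19}.
v=∞: 13585 > 0 and -13 < 0  ⇒  (a,b)_∞ = +1.
v=17: a=17^0·(≡2), b=17^2·(≡1) mod 17; (2|17)=+1, (1|17)=+1; (−1)^{0·2·8}·(+1)^2·(+1)^0 = +1.
v=19: a=19^1·(≡12), b=19^0·(≡1) mod 19; (12|19)=-1, (1|19)=+1; (−1)^{1·0·9}·(-1)^0·(+1)^1 = +1.
v=13: a=13^1·(≡5), b=13^1·(≡4) mod 13; (5|13)=-1, (4|13)=+1; (−1)^{1·1·6}·(-1)^1·(+1)^1 = -1.
v=7: a=7^0·(≡5), b=7^-2·(≡2) mod 7; (5|7)=-1, (2|7)=+1; (−1)^{0·-2·3}·(-1)^-2·(+1)^0 = +1.
v=2: v_2(a)=0, v_2(b)=0; units ≡ 1, 3 (mod 8); ε·ε+αω+βω = 0·1+0·1+0·0 ≡ 0  ⇒  (a,b)_2 = +1.
v=11: a=11^1·(≡3), b=11^2·(≡5) mod 11; (3|11)=+1, (5|11)=+1; (−1)^{1·2·5}·(+1)^2·(+1)^1 = +1.
v=5: a=5^1·(≡2), b=5^-4·(≡2) mod 5; (2|5)=-1, (2|5)=-1; (−1)^{1·-4·2}·(-1)^-4·(-1)^1 = -1.
|Ram(13585, -13)| = 2, even; anisotropic at {5, 13}.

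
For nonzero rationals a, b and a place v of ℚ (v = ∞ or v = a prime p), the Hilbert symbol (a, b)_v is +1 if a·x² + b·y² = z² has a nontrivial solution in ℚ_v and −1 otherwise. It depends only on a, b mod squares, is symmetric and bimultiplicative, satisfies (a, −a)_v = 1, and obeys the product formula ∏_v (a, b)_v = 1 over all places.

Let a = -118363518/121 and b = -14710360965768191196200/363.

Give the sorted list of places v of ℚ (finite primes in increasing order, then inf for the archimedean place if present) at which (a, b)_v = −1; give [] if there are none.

Mod squares: a ≡ -29822, b ≡ -16926. Check v ∈ {∞, 2, 3, 5, 7, 11, 13, 17, 31, 37}.
v=3: a=3^4·(≡1), b=3^-1·(≡1) mod 3; (1|3)=+1, (1|3)=+1; (−1)^{4·-1·1}·(+1)^-1·(+1)^4 = +1.
v=7: a=7^2·(≡3), b=7^5·(≡4) mod 7; (3|7)=-1, (4|7)=+1; (−1)^{2·5·3}·(-1)^5·(+1)^2 = -1.
v=31: a=31^1·(≡21), b=31^3·(≡29) mod 31; (21|31)=-1, (29|31)=-1; (−1)^{1·3·15}·(-1)^3·(-1)^1 = -1.
v=37: a=37^1·(≡8), b=37^2·(≡29) mod 37; (8|37)=-1, (29|37)=-1; (−1)^{1·2·18}·(-1)^2·(-1)^1 = -1.
v=13: a=13^1·(≡7), b=13^5·(≡2) mod 13; (7|13)=-1, (2|13)=-1; (−1)^{1·5·6}·(-1)^5·(-1)^1 = +1.
v=17: a=17^0·(≡1), b=17^2·(≡5) mod 17; (1|17)=+1, (5|17)=-1; (−1)^{0·2·8}·(+1)^2·(-1)^0 = +1.
v=∞: -29822 < 0 and -16926 < 0  ⇒  (a,b)_∞ = -1.
v=2: v_2(a)=1, v_2(b)=3; units ≡ 1, 1 (mod 8); ε·ε+αω+βω = 0·0+1·0+3·0 ≡ 0  ⇒  (a,b)_2 = +1.
v=5: a=5^0·(≡2), b=5^2·(≡4) mod 5; (2|5)=-1, (4|5)=+1; (−1)^{0·2·2}·(-1)^2·(+1)^0 = +1.
v=11: a=11^-2·(≡2), b=11^-2·(≡3) mod 11; (2|11)=-1, (3|11)=+1; (−1)^{-2·-2·5}·(-1)^-2·(+1)^-2 = +1.
(-29822, -16926 / ℚ) ramifies at {7, 31, 37, ∞}: a division algebra.

[7, 31, 37, inf]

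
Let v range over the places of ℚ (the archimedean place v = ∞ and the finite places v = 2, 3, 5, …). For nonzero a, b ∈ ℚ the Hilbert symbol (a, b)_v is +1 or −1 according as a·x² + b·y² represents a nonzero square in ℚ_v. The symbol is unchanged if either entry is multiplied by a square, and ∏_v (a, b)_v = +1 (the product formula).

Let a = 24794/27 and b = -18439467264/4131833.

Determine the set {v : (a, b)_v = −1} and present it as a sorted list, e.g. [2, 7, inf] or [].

Mod squares: a ≡ 1518, b ≡ -17. Check v ∈ {∞, 2, 3, 7, 11, 17, 23, 29, 41}.
v=3: a=3^-3·(≡2), b=3^4·(≡1) mod 3; (2|3)=-1, (1|3)=+1; (−1)^{-3·4·1}·(-1)^4·(+1)^-3 = +1.
v=∞: 1518 > 0 and -17 < 0  ⇒  (a,b)_∞ = +1.
v=23: a=23^1·(≡5), b=23^2·(≡13) mod 23; (5|23)=-1, (13|23)=+1; (−1)^{1·2·11}·(-1)^2·(+1)^1 = +1.
v=41: a=41^0·(≡33), b=41^2·(≡29) mod 41; (33|41)=+1, (29|41)=-1; (−1)^{0·2·20}·(+1)^2·(-1)^0 = +1.
v=7: a=7^2·(≡5), b=7^0·(≡1) mod 7; (5|7)=-1, (1|7)=+1; (−1)^{2·0·3}·(-1)^0·(+1)^2 = +1.
v=17: a=17^0·(≡11), b=17^-3·(≡15) mod 17; (11|17)=-1, (15|17)=+1; (−1)^{0·-3·8}·(-1)^-3·(+1)^0 = -1.
v=2: v_2(a)=1, v_2(b)=8; units ≡ 7, 7 (mod 8); ε·ε+αω+βω = 1·1+1·0+8·0 ≡ 1  ⇒  (a,b)_2 = -1.
v=29: a=29^0·(≡15), b=29^-2·(≡3) mod 29; (15|29)=-1, (3|29)=-1; (−1)^{0·-2·14}·(-1)^-2·(-1)^0 = +1.
v=11: a=11^1·(≡2), b=11^0·(≡1) mod 11; (2|11)=-1, (1|11)=+1; (−1)^{1·0·5}·(-1)^0·(+1)^1 = +1.
|Ram(1518, -17)| = 2, even; anisotropic at {2, 17}.

[2, 17]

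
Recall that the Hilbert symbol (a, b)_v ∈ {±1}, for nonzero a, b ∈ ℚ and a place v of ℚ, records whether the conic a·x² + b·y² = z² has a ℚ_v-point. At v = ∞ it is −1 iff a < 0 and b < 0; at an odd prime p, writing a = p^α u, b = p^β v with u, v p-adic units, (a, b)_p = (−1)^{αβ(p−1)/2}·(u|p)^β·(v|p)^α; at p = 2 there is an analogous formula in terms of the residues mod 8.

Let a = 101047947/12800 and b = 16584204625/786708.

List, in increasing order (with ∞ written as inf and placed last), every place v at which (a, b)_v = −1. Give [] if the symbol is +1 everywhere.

[2, 19]

Mod squares: a ≡ 34086, b ≡ 28405. Check v ∈ {∞, 2, 3, 5, 7, 11, 13, 19, 23, 29, 41}.
v=∞: 34086 > 0 and 28405 > 0  ⇒  (a,b)_∞ = +1.
v=13: a=13^1·(≡3), b=13^-1·(≡1) mod 13; (3|13)=+1, (1|13)=+1; (−1)^{1·-1·6}·(+1)^-1·(+1)^1 = +1.
v=3: a=3^1·(≡1), b=3^-2·(≡1) mod 3; (1|3)=+1, (1|3)=+1; (−1)^{1·-2·1}·(+1)^-2·(+1)^1 = +1.
v=19: a=19^1·(≡12), b=19^3·(≡14) mod 19; (12|19)=-1, (14|19)=-1; (−1)^{1·3·9}·(-1)^3·(-1)^1 = -1.
v=11: a=11^2·(≡6), b=11^0·(≡1) mod 11; (6|11)=-1, (1|11)=+1; (−1)^{2·0·5}·(-1)^0·(+1)^2 = +1.
v=7: a=7^2·(≡6), b=7^0·(≡5) mod 7; (6|7)=-1, (5|7)=-1; (−1)^{2·0·3}·(-1)^0·(-1)^2 = +1.
v=5: a=5^-2·(≡1), b=5^3·(≡4) mod 5; (1|5)=+1, (4|5)=+1; (−1)^{-2·3·2}·(+1)^3·(+1)^-2 = +1.
v=41: a=41^0·(≡26), b=41^-2·(≡9) mod 41; (26|41)=-1, (9|41)=+1; (−1)^{0·-2·20}·(-1)^-2·(+1)^0 = +1.
v=2: v_2(a)=-9, v_2(b)=-2; units ≡ 3, 5 (mod 8); ε·ε+αω+βω = 1·0+-9·1+-2·1 ≡ 1  ⇒  (a,b)_2 = -1.
v=29: a=29^0·(≡21), b=29^2·(≡14) mod 29; (21|29)=-1, (14|29)=-1; (−1)^{0·2·14}·(-1)^2·(-1)^0 = +1.
v=23: a=23^1·(≡19), b=23^1·(≡9) mod 23; (19|23)=-1, (9|23)=+1; (−1)^{1·1·11}·(-1)^1·(+1)^1 = +1.
Ram(34086, 28405) = {2, 19}; no ℚ_2-point on the conic.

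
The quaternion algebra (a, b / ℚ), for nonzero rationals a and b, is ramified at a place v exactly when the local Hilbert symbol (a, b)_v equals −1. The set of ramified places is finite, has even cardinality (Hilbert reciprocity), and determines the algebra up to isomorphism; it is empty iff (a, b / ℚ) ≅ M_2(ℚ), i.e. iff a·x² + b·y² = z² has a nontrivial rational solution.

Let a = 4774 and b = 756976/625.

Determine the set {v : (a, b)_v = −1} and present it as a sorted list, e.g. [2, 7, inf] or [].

[2, 7, 11, 17]

(a, b) ≡ (4774, 391) mod (ℚ^×)²; places V = {2, 5, 7, 11, 17, 23, 31, ∞}.
(a,b)_2: α=1, β=4; u≡3, v≡7 (mod 8); ε(u)ε(v)=1·1, αω(v)=1·0, βω(u)=4·1; sum ≡ 1  ⇒  -1.
(a,b)_11: α=1, u≡5; β=2, v≡7 (mod 11); (5|11)=+1, (7|11)=-1; sign (−1)^0·+1^2·-1^1 = -1.
(a,b)_5: α=0, u≡4; β=-4, v≡1 (mod 5); (4|5)=+1, (1|5)=+1; sign (−1)^0·+1^-4·+1^0 = +1.
(a,b)_17: α=0, u≡14; β=1, v≡3 (mod 17); (14|17)=-1, (3|17)=-1; sign (−1)^0·-1^1·-1^0 = -1.
(a,b)_31: α=1, u≡30; β=0, v≡16 (mod 31); (30|31)=-1, (16|31)=+1; sign (−1)^0·-1^0·+1^1 = +1.
(a,b)_∞: sgn(4774)=+, sgn(391)=+, so +1.
(a,b)_7: α=1, u≡3; β=0, v≡5 (mod 7); (3|7)=-1, (5|7)=-1; sign (−1)^0·-1^0·-1^1 = -1.
(a,b)_23: α=0, u≡13; β=1, v≡17 (mod 23); (13|23)=+1, (17|23)=-1; sign (−1)^0·+1^1·-1^0 = +1.
(4774, 391 / ℚ) ramifies at {2, 7, 11, 17}: a division algebra.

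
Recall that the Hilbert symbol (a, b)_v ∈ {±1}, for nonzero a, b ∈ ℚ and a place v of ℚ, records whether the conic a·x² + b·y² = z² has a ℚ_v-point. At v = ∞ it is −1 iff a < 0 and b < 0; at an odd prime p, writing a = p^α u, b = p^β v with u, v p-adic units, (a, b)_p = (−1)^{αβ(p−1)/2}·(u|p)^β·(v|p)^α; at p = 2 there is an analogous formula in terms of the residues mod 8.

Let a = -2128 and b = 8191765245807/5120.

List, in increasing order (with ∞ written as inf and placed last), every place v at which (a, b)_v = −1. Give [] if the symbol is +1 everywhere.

(a, b) ≡ (-133, 715) mod (ℚ^×)²; places V = {2, 3, 5, 7, 11, 13, 17, 19, ∞}.
(a,b)_19: α=1, u≡2; β=4, v≡15 (mod 19); (2|19)=-1, (15|19)=-1; sign (−1)^0·-1^4·-1^1 = -1.
(a,b)_2: α=4, β=-10; u≡3, v≡3 (mod 8); ε(u)ε(v)=1·1, αω(v)=4·1, βω(u)=-10·1; sum ≡ 1  ⇒  -1.
(a,b)_∞: sgn(-133)=−, sgn(715)=+, so +1.
(a,b)_5: α=0, u≡2; β=-1, v≡3 (mod 5); (2|5)=-1, (3|5)=-1; sign (−1)^0·-1^-1·-1^0 = -1.
(a,b)_7: α=1, u≡4; β=0, v≡1 (mod 7); (4|7)=+1, (1|7)=+1; sign (−1)^0·+1^0·+1^1 = +1.
(a,b)_11: α=0, u≡6; β=1, v≡10 (mod 11); (6|11)=-1, (10|11)=-1; sign (−1)^0·-1^1·-1^0 = -1.
(a,b)_17: α=0, u≡14; β=2, v≡4 (mod 17); (14|17)=-1, (4|17)=+1; sign (−1)^0·-1^2·+1^0 = +1.
(a,b)_13: α=0, u≡4; β=3, v≡9 (mod 13); (4|13)=+1, (9|13)=+1; sign (−1)^0·+1^3·+1^0 = +1.
(a,b)_3: α=0, u≡2; β=2, v≡1 (mod 3); (2|3)=-1, (1|3)=+1; sign (−1)^0·-1^2·+1^0 = +1.
(-133, 715 / ℚ) ramifies at {2, 5, 11, 19}: a division algebra.

[2, 5, 11, 19]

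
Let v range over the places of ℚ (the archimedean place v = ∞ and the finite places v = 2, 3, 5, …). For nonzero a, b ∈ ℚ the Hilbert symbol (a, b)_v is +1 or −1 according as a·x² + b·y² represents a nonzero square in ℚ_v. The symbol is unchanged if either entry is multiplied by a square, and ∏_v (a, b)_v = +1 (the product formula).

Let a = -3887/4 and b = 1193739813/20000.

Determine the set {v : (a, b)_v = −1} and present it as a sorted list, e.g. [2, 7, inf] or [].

Mod squares: a ≡ -23, b ≡ 10234. Check v ∈ {∞, 2, 3, 5, 7, 13, 17, 23, 43}.
v=43: a=43^0·(≡28), b=43^1·(≡15) mod 43; (28|43)=-1, (15|43)=+1; (−1)^{0·1·21}·(-1)^1·(+1)^0 = -1.
v=7: a=7^0·(≡3), b=7^3·(≡3) mod 7; (3|7)=-1, (3|7)=-1; (−1)^{0·3·3}·(-1)^3·(-1)^0 = -1.
v=13: a=13^2·(≡4), b=13^0·(≡1) mod 13; (4|13)=+1, (1|13)=+1; (−1)^{2·0·6}·(+1)^0·(+1)^2 = +1.
v=5: a=5^0·(≡2), b=5^-4·(≡4) mod 5; (2|5)=-1, (4|5)=+1; (−1)^{0·-4·2}·(-1)^-4·(+1)^0 = +1.
v=∞: -23 < 0 and 10234 > 0  ⇒  (a,b)_∞ = +1.
v=2: v_2(a)=-2, v_2(b)=-5; units ≡ 1, 5 (mod 8); ε·ε+αω+βω = 0·0+-2·1+-5·0 ≡ 0  ⇒  (a,b)_2 = +1.
v=23: a=23^1·(≡21), b=23^2·(≡14) mod 23; (21|23)=-1, (14|23)=-1; (−1)^{1·2·11}·(-1)^2·(-1)^1 = -1.
v=17: a=17^0·(≡10), b=17^1·(≡14) mod 17; (10|17)=-1, (14|17)=-1; (−1)^{0·1·8}·(-1)^1·(-1)^0 = -1.
v=3: a=3^0·(≡1), b=3^2·(≡1) mod 3; (1|3)=+1, (1|3)=+1; (−1)^{0·2·1}·(+1)^2·(+1)^0 = +1.
(-23, 10234 / ℚ) ramifies at {7, 17, 23, 43}: a division algebra.

[7, 17, 23, 43]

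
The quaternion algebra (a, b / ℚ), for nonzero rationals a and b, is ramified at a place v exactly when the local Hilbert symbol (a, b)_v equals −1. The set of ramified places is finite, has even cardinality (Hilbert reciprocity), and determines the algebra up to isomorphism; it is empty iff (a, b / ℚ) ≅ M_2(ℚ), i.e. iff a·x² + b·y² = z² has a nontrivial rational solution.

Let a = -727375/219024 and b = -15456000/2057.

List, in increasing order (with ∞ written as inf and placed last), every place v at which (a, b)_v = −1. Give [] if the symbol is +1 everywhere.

[3, 11, 23, inf]

Mod squares: a ≡ -55, b ≡ -41055. Check v ∈ {∞, 2, 3, 5, 7, 11, 13, 17, 23}.
v=23: a=23^2·(≡22), b=23^1·(≡6) mod 23; (22|23)=-1, (6|23)=+1; (−1)^{2·1·11}·(-1)^1·(+1)^2 = -1.
v=5: a=5^3·(≡4), b=5^3·(≡1) mod 5; (4|5)=+1, (1|5)=+1; (−1)^{3·3·2}·(+1)^3·(+1)^3 = +1.
v=3: a=3^-4·(≡2), b=3^1·(≡1) mod 3; (2|3)=-1, (1|3)=+1; (−1)^{-4·1·1}·(-1)^1·(+1)^-4 = -1.
v=2: v_2(a)=-4, v_2(b)=8; units ≡ 1, 1 (mod 8); ε·ε+αω+βω = 0·0+-4·0+8·0 ≡ 0  ⇒  (a,b)_2 = +1.
v=7: a=7^0·(≡2), b=7^1·(≡4) mod 7; (2|7)=+1, (4|7)=+1; (−1)^{0·1·3}·(+1)^1·(+1)^0 = +1.
v=11: a=11^1·(≡6), b=11^-2·(≡2) mod 11; (6|11)=-1, (2|11)=-1; (−1)^{1·-2·5}·(-1)^-2·(-1)^1 = -1.
v=∞: -55 < 0 and -41055 < 0  ⇒  (a,b)_∞ = -1.
v=17: a=17^0·(≡16), b=17^-1·(≡13) mod 17; (16|17)=+1, (13|17)=+1; (−1)^{0·-1·8}·(+1)^-1·(+1)^0 = +1.
v=13: a=13^-2·(≡3), b=13^0·(≡4) mod 13; (3|13)=+1, (4|13)=+1; (−1)^{-2·0·6}·(+1)^0·(+1)^-2 = +1.
(-55, -41055 / ℚ) ramifies at {3, 11, 23, ∞}: a division algebra.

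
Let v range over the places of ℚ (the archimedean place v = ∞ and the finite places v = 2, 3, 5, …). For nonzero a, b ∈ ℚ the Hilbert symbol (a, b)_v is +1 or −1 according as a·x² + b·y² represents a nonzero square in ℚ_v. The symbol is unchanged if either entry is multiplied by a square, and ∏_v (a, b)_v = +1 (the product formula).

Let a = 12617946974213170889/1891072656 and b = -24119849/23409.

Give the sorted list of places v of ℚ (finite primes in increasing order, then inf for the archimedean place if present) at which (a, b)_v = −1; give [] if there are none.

[17, 41]

Mod squares: a ≡ 23001, b ≡ -41. Check v ∈ {∞, 2, 3, 11, 13, 17, 23, 41, 59}.
v=11: a=11^-1·(≡5), b=11^0·(≡5) mod 11; (5|11)=+1, (5|11)=+1; (−1)^{-1·0·5}·(+1)^0·(+1)^-1 = +1.
v=3: a=3^-7·(≡2), b=3^-4·(≡1) mod 3; (2|3)=-1, (1|3)=+1; (−1)^{-7·-4·1}·(-1)^-4·(+1)^-7 = +1.
v=23: a=23^2·(≡12), b=23^0·(≡5) mod 23; (12|23)=+1, (5|23)=-1; (−1)^{2·0·11}·(+1)^0·(-1)^2 = +1.
v=2: v_2(a)=-4, v_2(b)=0; units ≡ 1, 7 (mod 8); ε·ε+αω+βω = 0·1+-4·0+0·0 ≡ 0  ⇒  (a,b)_2 = +1.
v=59: a=59^4·(≡18), b=59^2·(≡44) mod 59; (18|59)=-1, (44|59)=-1; (−1)^{4·2·29}·(-1)^2·(-1)^4 = +1.
v=41: a=41^3·(≡22), b=41^1·(≡31) mod 41; (22|41)=-1, (31|41)=+1; (−1)^{3·1·20}·(-1)^1·(+1)^3 = -1.
v=13: a=13^4·(≡10), b=13^2·(≡5) mod 13; (10|13)=+1, (5|13)=-1; (−1)^{4·2·6}·(+1)^2·(-1)^4 = +1.
v=∞: 23001 > 0 and -41 < 0  ⇒  (a,b)_∞ = +1.
v=17: a=17^-3·(≡3), b=17^-2·(≡7) mod 17; (3|17)=-1, (7|17)=-1; (−1)^{-3·-2·8}·(-1)^-2·(-1)^-3 = -1.
(23001, -41 / ℚ) ramifies at {17, 41}: a division algebra.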